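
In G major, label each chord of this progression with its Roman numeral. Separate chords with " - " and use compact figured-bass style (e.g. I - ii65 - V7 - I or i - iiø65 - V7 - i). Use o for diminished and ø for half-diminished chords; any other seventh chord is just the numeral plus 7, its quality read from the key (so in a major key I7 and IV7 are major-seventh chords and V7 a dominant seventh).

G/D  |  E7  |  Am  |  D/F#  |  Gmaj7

I64 - V7/ii - ii - V6 - I7

G/D has root G, degree 1 in G major, so I64.
E7: a dominant seventh chord on E, the applied dominant of ii → V7/ii.
Am has root A, degree 2 in G major, so ii.
D/F#: root D is the dominant; major triad there is V6.
Gmaj7: major seventh chord on G = scale degree 1 → I7.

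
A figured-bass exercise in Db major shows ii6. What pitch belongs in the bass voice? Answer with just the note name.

ii in Db major has root Eb; the chord is Eb-Gb-Bb.
The figure 6 means first inversion — the third is in the bass.

Gb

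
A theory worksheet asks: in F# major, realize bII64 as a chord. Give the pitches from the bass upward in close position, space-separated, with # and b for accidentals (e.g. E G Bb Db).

D G B

bII64 is the Neapolitan chord — a major triad on the lowered second degree. In F# major that root is G.
So the chord is G-B-D, a major triad.
With the 64 figure the chord is in second inversion; from the bass D upward in close position it reads D-G-B.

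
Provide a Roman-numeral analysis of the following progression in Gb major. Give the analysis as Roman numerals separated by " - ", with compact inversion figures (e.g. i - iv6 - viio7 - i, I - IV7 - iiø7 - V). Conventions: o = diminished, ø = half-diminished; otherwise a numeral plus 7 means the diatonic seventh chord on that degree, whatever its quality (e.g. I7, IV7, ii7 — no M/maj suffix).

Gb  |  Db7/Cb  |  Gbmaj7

Gb has root Gb, degree 1 in Gb major, so I.
Db7/Cb has root Db, degree 5 in Gb major, so V42.
Gbmaj7 has root Gb, degree 1 in Gb major, so I7.

I - V42 - I7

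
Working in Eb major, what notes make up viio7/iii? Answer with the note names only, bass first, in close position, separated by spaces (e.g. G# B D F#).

F# A C Eb

viio7/iii is a secondary leading-tone chord. The target iii is G in Eb major; the applied chord is rooted a semitone below, on F#.
Building a fully diminished seventh chord on F# gives F#-A-C-Eb.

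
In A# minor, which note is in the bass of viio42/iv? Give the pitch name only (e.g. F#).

B

The applied chord viio42/iv is rooted on C##: C##-E#-G#-B.
The figure 42 means third inversion — the seventh is in the bass.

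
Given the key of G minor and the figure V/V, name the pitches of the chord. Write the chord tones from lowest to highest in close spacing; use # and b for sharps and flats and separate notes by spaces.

A C# E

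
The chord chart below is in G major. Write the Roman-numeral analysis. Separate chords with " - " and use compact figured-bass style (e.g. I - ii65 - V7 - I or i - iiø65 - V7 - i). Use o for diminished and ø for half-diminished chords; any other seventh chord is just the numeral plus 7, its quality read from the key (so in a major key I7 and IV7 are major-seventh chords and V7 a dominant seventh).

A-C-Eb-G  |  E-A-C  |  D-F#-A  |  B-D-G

iiø7 - ii64 - V - I6

A-C-Eb-G: half-diminished seventh chord on A — chromatic; iiø7 (borrowed from the parallel minor).
E-A-C: minor triad on A = scale degree 2 → ii64.
D-F#-A has root D, degree 5 in G major, so V.
B-D-G has root G, degree 1 in G major, so I6.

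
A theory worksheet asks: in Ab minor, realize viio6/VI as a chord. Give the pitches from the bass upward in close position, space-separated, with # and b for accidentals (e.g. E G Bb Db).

Gb Bbb Eb

The slash marks an applied leading-tone chord: viio of VI. In Ab minor, VI is Fb, so the leading tone to it is Eb, a half step below.
Building a diminished triad on Eb gives Eb-Gb-Bbb.
With the 6 figure the chord is in first inversion; from the bass Gb upward in close position it reads Gb-Bbb-Eb.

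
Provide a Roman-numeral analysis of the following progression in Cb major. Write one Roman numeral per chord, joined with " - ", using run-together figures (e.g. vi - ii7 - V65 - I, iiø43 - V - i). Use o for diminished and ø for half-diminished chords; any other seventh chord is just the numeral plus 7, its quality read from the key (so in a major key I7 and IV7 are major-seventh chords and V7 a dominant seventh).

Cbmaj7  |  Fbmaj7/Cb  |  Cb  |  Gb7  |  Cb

Cbmaj7: root Cb is the tonic; major seventh chord there is I7.
Fbmaj7/Cb has root Fb, degree 4 in Cb major, so IV43.
Cb: major triad on Cb = scale degree 1 → I.
Gb7: dominant seventh chord on Gb = scale degree 5 → V7.
Cb: root Cb is the tonic; major triad there is I.

I7 - IV43 - I - V7 - I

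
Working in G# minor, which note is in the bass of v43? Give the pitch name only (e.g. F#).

A#

v in G# minor has root D#; the chord is D#-F#-A#-C#.
The figure 43 means second inversion — the fifth is in the bass.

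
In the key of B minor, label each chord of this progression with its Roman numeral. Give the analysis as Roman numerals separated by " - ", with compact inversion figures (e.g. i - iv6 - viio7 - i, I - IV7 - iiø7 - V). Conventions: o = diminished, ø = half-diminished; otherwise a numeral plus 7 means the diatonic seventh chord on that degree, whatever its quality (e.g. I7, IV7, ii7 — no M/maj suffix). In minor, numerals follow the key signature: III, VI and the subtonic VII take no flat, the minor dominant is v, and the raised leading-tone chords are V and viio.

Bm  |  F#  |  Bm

i - V - i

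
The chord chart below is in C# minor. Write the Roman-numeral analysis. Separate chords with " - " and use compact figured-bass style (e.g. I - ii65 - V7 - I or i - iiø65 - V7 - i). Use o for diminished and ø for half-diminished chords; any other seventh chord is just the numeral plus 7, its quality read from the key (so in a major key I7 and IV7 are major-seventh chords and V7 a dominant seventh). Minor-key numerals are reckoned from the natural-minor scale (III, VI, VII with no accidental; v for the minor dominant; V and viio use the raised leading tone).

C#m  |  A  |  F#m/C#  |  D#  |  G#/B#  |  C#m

i - VI - iv64 - V/V - V6 - i

C#m has root C#, degree 1 in C# minor, so i.
A: major triad on A = scale degree 6 → VI.
F#m/C#: minor triad on F# = scale degree 4 → iv64.
D#: chromatic; D# is V of V, so V/V.
G#/B#: root G# is the dominant; major triad there is V6.
C#m: minor triad on C# = scale degree 1 → i.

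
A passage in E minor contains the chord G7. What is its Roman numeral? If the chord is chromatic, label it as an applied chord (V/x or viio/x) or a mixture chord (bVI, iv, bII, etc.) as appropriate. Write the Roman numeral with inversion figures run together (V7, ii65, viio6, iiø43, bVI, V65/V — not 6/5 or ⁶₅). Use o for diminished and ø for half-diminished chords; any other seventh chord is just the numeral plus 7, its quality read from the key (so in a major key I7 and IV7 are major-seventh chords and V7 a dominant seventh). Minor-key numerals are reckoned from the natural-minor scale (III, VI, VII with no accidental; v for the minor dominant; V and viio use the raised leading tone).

Stacked in thirds the chord is G-B-D-F: a dominant seventh chord on G.
G is not a diatonic chord root with this quality in E minor, but it lies a perfect fifth above C (VI), so the chord functions as an applied dominant of VI.

V7/VI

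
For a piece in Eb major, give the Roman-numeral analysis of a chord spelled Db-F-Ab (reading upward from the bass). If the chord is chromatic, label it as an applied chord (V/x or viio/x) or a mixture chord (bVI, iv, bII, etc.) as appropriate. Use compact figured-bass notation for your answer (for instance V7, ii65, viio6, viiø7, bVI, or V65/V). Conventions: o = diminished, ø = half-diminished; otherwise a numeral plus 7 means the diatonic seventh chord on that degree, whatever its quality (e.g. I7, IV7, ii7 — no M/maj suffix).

Stacked in thirds the chord is Db-F-Ab: a major triad on Db.
Db is the lowered seventh degree of Eb major (diatonic 7 would be D). This is a major triad on the lowered seventh degree (the subtonic), borrowed from the parallel minor.

bVII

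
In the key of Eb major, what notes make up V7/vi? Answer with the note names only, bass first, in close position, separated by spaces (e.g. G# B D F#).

G B D F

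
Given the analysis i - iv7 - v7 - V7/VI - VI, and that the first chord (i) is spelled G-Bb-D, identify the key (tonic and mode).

G minor

The chord Gm is a minor triad rooted on G; its label is i.
If G is scale degree 1 and the mode makes that degree carry a minor triad, the tonic is G and the mode is minor.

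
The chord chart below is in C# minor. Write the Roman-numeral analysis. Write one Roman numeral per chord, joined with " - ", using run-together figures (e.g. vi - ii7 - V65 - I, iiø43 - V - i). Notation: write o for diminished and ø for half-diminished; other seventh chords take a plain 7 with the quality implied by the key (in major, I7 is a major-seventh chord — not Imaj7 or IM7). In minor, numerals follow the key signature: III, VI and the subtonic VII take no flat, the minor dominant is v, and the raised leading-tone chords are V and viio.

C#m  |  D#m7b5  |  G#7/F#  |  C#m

i - iiø7 - V42 - i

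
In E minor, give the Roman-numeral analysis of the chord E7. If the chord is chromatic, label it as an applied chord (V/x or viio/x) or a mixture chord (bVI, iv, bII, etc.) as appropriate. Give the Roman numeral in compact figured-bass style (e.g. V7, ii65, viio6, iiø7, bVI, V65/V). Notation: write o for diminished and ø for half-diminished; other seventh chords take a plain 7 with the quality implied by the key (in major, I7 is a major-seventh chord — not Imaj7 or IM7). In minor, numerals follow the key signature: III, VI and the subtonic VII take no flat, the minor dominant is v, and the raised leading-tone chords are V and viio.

The pitches E-G#-B-D form a dominant seventh chord rooted on E.
E is not a diatonic chord root with this quality in E minor, but it lies a perfect fifth above A (iv), so the chord functions as an applied dominant of iv.

V7/iv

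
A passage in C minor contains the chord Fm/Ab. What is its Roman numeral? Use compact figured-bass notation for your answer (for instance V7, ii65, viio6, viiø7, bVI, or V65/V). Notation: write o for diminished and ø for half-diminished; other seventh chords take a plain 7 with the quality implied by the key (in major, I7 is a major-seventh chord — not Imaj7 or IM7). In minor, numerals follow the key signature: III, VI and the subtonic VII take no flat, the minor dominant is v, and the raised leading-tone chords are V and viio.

iv6

The pitches F-Ab-C form a minor triad rooted on F.
In C minor, F is the subdominant; the diatonic minor triad there is iv.
With Ab in the bass the chord is in first inversion, so the figured bass is 6.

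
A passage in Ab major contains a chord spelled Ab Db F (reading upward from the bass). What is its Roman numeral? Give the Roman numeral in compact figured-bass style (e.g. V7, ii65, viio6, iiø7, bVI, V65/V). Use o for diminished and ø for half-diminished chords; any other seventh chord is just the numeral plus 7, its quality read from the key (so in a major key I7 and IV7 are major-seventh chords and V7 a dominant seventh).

Stacked in thirds the chord is Db-F-Ab: a major triad on Db.
Db is scale degree 4 in Ab major, and a major triad on that degree is written IV.
With Ab in the bass the chord is in second inversion, so the figured bass is 64.

IV64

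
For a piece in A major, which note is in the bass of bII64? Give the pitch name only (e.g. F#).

bII in A major has root Bb; the chord is Bb-D-F.
The figure 64 means second inversion — the fifth is in the bass.

F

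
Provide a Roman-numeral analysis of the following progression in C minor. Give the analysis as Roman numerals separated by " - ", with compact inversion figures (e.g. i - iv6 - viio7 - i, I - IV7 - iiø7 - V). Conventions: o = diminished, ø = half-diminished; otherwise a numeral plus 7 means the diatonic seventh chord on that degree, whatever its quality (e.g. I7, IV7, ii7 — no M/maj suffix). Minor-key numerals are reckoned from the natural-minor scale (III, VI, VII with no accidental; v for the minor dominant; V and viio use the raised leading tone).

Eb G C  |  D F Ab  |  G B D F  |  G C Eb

i6 - iio - V7 - i64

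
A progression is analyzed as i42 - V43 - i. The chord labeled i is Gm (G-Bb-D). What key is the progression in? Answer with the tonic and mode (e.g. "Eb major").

G minor

The chord Gm is a minor triad rooted on G; its label is i.
If G is scale degree 1 and the mode makes that degree carry a minor triad, the tonic is G and the mode is minor.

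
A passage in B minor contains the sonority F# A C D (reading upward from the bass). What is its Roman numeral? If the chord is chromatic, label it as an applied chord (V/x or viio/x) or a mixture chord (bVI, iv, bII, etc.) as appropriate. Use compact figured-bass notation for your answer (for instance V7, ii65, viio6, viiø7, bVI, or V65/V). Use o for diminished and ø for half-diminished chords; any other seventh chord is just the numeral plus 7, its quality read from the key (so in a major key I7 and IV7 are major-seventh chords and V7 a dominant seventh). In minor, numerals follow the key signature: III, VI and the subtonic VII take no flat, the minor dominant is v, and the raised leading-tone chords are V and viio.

V65/VI

The pitches D-F#-A-C form a dominant seventh chord rooted on D.
D is not a diatonic chord root with this quality in B minor, but it lies a perfect fifth above G (VI), so the chord functions as an applied dominant of VI.
With F# in the bass the chord is in first inversion, so the figured bass is 65.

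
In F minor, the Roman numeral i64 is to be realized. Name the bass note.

i in F minor has root F; the chord is F-Ab-C.
The figure 64 means second inversion — the fifth is in the bass.

C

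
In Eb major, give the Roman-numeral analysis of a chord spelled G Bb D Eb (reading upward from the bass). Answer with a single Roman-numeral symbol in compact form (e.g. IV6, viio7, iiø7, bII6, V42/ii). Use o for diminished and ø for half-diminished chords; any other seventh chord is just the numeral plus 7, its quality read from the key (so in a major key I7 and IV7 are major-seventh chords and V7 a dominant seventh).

I65

The pitches Eb-G-Bb-D form a major seventh chord rooted on Eb.
In Eb major, Eb is the tonic; the diatonic major seventh chord there is I7.
With G in the bass the chord is in first inversion, so the figured bass is 65.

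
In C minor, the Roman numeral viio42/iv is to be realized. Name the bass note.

Db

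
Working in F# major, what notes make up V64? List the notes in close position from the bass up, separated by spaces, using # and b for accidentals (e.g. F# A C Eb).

G# C# E#

In F# major, the fifth degree is C#, and the diatonic chord built there is a major triad.
Stacking thirds from C# gives C#-E#-G#.
With the 64 figure the chord is in second inversion; from the bass G# upward in close position it reads G#-C#-E#.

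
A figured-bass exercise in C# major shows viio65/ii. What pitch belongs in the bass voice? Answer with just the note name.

E#

The applied chord viio65/ii is rooted on C##: C##-E#-G#-B.
The figure 65 means first inversion — the third is in the bass.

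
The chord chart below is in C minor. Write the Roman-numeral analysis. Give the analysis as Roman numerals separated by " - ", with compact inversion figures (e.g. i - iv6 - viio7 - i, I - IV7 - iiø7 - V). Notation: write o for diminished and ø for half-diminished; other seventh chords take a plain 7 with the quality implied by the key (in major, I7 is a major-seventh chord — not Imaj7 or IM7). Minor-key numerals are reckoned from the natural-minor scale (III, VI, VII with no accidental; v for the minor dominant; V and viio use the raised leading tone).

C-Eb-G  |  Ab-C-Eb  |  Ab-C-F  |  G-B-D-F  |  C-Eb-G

i - VI - iv6 - V7 - i

C-Eb-G: minor triad on C = scale degree 1 → i.
Ab-C-Eb: root Ab is the submediant; major triad there is VI.
Ab-C-F has root F, degree 4 in C minor, so iv6.
G-B-D-F has root G, degree 5 in C minor, so V7.
C-Eb-G: root C is the tonic; minor triad there is i.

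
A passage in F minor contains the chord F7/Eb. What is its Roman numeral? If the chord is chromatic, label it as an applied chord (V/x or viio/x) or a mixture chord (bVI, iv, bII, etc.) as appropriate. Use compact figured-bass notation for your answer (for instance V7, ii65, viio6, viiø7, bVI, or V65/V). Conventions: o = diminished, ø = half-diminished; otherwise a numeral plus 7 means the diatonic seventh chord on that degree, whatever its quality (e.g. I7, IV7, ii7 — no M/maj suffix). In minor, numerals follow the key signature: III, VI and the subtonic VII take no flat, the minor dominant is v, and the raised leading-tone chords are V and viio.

V42/iv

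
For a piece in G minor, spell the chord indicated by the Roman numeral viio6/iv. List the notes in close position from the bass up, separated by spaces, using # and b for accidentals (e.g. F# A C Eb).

D F B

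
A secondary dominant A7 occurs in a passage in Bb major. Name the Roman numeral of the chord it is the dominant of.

iii

The chord is a dominant seventh chord on A.
A dominant resolves down a perfect fifth: A → D. In Bb major, D is scale degree 3, i.e. iii.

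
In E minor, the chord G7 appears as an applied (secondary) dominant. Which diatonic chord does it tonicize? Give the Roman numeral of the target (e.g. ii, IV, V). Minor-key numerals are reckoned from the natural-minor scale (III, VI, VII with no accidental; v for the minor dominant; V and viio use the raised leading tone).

VI

The chord is a dominant seventh chord on G.
A dominant resolves down a perfect fifth: G → C. In E minor, C is scale degree 6, i.e. VI.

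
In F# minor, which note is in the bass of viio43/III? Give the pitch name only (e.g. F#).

D

The applied chord viio43/III is rooted on G#: G#-B-D-F.
The figure 43 means second inversion — the fifth is in the bass.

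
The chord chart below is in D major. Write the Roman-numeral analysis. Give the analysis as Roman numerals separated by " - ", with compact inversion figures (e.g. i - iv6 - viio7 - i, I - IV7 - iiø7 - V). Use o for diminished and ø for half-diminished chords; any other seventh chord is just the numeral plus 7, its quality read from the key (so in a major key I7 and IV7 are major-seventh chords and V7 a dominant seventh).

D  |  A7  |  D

I - V7 - I

D: root D is the tonic; major triad there is I.
A7: root A is the dominant; dominant seventh chord there is V7.
D: root D is the tonic; major triad there is I.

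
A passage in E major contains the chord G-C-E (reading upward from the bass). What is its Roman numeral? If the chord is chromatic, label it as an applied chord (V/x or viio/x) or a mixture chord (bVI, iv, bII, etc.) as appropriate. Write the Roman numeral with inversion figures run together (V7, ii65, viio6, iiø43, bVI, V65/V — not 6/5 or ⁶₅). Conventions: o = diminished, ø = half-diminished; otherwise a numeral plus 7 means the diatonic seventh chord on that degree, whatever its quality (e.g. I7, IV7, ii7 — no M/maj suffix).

bVI64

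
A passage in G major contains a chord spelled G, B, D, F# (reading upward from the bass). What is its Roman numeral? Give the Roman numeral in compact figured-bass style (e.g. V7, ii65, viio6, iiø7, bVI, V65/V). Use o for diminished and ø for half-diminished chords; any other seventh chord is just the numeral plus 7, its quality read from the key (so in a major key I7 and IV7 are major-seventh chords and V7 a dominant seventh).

The pitches G-B-D-F# form a major seventh chord rooted on G.
G is scale degree 1 in G major, and a major seventh chord on that degree is written I7.

I7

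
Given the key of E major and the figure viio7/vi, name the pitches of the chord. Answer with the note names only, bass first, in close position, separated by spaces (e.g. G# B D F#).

B# D# F# A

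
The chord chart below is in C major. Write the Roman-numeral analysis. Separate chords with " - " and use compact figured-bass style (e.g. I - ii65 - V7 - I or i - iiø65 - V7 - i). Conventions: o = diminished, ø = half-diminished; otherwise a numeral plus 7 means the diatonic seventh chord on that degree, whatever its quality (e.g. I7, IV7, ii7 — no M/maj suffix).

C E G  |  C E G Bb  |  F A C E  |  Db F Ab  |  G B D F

I - V7/IV - IV7 - bII - V7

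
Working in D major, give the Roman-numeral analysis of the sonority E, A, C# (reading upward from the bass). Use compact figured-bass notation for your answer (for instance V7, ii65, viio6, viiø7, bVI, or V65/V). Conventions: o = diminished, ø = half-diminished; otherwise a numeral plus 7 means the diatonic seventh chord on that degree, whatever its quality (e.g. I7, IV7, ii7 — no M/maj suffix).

The pitches A-C#-E form a major triad rooted on A.
A is scale degree 5 in D major, and a major triad on that degree is written V.
With E in the bass the chord is in second inversion, so the figured bass is 64.

V64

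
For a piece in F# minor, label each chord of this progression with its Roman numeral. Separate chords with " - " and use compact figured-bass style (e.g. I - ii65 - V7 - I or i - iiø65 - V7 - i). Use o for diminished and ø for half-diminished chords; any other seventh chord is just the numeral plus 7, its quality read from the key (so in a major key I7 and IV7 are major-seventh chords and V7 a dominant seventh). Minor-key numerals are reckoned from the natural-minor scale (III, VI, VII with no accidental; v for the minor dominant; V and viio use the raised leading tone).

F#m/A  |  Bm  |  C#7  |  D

F#m/A has root F#, degree 1 in F# minor, so i6.
Bm: root B is the subdominant; minor triad there is iv.
C#7: root C# is the dominant; dominant seventh chord there is V7.
D: root D is the submediant; major triad there is VI.

i6 - iv - V7 - VI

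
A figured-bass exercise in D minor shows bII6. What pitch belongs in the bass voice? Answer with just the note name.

G

bII in D minor has root Eb; the chord is Eb-G-Bb.
The figure 6 means first inversion — the third is in the bass.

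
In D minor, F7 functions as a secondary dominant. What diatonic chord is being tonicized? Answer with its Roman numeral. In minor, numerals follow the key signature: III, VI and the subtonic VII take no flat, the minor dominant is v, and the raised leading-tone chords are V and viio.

VI

The chord is a dominant seventh chord on F.
A dominant resolves down a perfect fifth: F → Bb. In D minor, Bb is scale degree 6, i.e. VI.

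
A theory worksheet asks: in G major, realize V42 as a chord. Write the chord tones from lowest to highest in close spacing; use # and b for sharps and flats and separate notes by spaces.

C D F# A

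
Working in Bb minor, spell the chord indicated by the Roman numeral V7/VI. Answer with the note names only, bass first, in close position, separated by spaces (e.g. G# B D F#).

V7/VI is a secondary dominant — the dominant seventh of VI. VI in Bb minor is Gb, so the applied chord's root is Db, a perfect fifth above.
Building a dominant seventh chord on Db gives Db-F-Ab-Cb.

Db F Ab Cb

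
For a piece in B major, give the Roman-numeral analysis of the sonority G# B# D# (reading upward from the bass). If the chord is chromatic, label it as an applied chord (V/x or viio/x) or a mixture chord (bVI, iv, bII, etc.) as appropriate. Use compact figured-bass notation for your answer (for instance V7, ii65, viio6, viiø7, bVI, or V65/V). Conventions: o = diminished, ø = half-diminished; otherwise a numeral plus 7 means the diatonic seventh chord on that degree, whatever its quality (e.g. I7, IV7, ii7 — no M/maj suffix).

The pitches G#-B#-D# form a major triad rooted on G#.
G# is not a diatonic chord root with this quality in B major, but it lies a perfect fifth above C# (ii), so the chord functions as an applied dominant of ii.

V/ii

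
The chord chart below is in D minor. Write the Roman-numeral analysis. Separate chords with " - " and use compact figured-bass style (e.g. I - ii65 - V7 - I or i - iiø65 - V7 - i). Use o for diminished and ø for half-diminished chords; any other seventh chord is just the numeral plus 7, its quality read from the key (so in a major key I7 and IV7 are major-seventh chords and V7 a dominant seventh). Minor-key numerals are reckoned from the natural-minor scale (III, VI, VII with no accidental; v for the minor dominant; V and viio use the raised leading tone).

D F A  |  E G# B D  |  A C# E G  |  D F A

i - V7/V - V7 - i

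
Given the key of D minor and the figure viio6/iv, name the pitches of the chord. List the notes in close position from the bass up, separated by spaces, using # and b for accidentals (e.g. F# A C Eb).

The slash marks an applied leading-tone chord: viio of iv. In D minor, iv is G, so the leading tone to it is F#, a half step below.
Building a diminished triad on F# gives F#-A-C.
The figured bass 6 indicates first inversion, placing the third (A) in the bass: A-C-F#.

A C F#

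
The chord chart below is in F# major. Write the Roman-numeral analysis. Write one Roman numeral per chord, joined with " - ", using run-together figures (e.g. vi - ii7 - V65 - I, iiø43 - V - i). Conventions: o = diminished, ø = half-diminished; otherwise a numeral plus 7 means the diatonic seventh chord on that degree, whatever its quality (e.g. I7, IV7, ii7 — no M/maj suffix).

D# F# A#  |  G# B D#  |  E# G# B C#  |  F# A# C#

D#-F#-A# has root D#, degree 6 in F# major, so vi.
G#-B-D# has root G#, degree 2 in F# major, so ii.
E#-G#-B-C#: dominant seventh chord on C# = scale degree 5 → V65.
F#-A#-C#: root F# is the tonic; major triad there is I.

vi - ii - V65 - I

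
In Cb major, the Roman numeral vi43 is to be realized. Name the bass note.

vi in Cb major has root Ab; the chord is Ab-Cb-Eb-Gb.
The figure 43 means second inversion — the fifth is in the bass.

Eb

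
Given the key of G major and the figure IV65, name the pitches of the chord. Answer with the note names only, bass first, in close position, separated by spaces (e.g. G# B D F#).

E G B C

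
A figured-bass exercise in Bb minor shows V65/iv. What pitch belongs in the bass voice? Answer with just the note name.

The applied chord V65/iv is rooted on Bb: Bb-D-F-Ab.
The figure 65 means first inversion — the third is in the bass.

D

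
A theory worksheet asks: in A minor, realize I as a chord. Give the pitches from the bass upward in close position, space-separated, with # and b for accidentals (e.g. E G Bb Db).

A C# E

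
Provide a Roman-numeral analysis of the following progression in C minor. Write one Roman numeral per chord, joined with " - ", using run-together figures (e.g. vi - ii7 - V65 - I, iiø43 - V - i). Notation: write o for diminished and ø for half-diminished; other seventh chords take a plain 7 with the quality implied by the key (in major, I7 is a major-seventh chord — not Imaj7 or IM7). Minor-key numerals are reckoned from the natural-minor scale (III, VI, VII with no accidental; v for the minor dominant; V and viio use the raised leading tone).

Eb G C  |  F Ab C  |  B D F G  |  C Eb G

i6 - iv - V65 - i

Eb-G-C: root C is the tonic; minor triad there is i6.
F-Ab-C: root F is the subdominant; minor triad there is iv.
B-D-F-G: dominant seventh chord on G = scale degree 5 → V65.
C-Eb-G: minor triad on C = scale degree 1 → i.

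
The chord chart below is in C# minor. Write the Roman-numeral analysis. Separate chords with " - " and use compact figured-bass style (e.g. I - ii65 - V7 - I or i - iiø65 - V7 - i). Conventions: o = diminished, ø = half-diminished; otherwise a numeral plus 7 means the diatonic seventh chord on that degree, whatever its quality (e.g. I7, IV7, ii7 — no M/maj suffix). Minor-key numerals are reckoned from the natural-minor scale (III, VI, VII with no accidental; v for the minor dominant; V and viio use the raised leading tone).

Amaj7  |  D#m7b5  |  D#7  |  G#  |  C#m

VI7 - iiø7 - V7/V - V - i

Amaj7 has root A, degree 6 in C# minor, so VI7.
D#m7b5: half-diminished seventh chord on D# = scale degree 2 → iiø7.
D#7: chromatic; D# is V of V, so V7/V.
G#: root G# is the dominant; major triad there is V.
C#m: root C# is the tonic; minor triad there is i.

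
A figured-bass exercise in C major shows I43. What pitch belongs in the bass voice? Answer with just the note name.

G

I in C major has root C; the chord is C-E-G-B.
The figure 43 means second inversion — the fifth is in the bass.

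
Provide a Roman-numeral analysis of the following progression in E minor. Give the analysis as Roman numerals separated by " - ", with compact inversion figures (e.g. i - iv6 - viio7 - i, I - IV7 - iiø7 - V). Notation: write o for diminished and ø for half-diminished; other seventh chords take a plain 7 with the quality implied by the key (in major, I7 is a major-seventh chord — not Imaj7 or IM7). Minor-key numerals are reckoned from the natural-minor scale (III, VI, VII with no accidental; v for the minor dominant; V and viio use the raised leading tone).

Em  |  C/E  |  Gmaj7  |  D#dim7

i - VI6 - III7 - viio7

Em: minor triad on E = scale degree 1 → i.
C/E has root C, degree 6 in E minor, so VI6.
Gmaj7: root G is the mediant; major seventh chord there is III7.
D#dim7: fully diminished seventh chord on D# = scale degree 7 → viio7.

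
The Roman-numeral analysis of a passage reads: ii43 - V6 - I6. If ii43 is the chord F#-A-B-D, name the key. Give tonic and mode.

The anchor chord is a minor seventh chord on B, labeled ii43.
If B is scale degree 2 and the mode makes that degree carry a minor seventh chord, the tonic is A and the mode is major.

A major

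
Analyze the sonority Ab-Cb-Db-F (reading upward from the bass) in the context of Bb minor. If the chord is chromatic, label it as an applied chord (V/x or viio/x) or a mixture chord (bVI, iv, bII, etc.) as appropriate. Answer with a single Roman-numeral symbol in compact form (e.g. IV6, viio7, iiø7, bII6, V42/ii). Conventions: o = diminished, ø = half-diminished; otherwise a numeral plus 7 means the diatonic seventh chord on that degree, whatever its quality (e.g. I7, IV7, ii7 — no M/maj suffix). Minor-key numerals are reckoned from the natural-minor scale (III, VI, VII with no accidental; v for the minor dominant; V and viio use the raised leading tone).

V43/VI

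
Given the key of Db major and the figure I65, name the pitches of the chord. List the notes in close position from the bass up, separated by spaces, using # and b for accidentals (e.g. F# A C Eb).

F Ab C Db

The numeral's case and figure indicate a major seventh chord. In Db major its root, the first degree, is Db.
That chord is spelled Db-F-Ab-C.
The figured bass 65 indicates first inversion, placing the third (F) in the bass: F-Ab-C-Db.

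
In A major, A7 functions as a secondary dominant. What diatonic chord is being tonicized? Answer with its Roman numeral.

IV

The chord is a dominant seventh chord on A.
A dominant resolves down a perfect fifth: A → D. In A major, D is scale degree 4, i.e. IV.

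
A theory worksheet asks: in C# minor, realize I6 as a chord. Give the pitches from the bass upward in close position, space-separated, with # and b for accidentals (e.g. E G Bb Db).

E# G# C#

I6 is the major tonic (Picardy third), borrowed from the parallel major. In C# minor that root is C#.
So the chord is C#-E#-G#.
The figured bass 6 indicates first inversion, placing the third (E#) in the bass: E#-G#-C#.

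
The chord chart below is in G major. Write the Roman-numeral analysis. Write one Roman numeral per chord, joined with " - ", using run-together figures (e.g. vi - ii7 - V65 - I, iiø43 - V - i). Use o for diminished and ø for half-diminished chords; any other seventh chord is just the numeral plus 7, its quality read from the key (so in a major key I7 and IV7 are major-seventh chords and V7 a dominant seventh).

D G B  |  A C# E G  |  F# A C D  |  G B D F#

D-G-B has root G, degree 1 in G major, so I64.
A-C#-E-G: a dominant seventh chord on A, the applied dominant of V → V7/V.
F#-A-C-D has root D, degree 5 in G major, so V65.
G-B-D-F# has root G, degree 1 in G major, so I7.

I64 - V7/V - V65 - I7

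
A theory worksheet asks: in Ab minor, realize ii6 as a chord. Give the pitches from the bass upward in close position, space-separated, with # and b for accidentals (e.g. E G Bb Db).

Db F Bb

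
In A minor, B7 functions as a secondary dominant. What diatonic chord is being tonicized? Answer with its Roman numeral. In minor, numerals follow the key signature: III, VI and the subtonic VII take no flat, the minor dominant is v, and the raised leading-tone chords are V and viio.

V

The chord is a dominant seventh chord on B.
A dominant resolves down a perfect fifth: B → E. In A minor, E is scale degree 5, i.e. V.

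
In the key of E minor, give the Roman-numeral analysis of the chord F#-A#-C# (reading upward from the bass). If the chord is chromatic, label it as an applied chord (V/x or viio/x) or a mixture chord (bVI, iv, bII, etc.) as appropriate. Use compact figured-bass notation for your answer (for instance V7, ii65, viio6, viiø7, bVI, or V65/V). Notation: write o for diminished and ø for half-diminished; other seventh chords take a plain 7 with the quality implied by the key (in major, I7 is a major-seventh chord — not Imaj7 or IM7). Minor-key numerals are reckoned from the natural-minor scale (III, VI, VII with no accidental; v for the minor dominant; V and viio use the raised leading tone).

V/V

Stacked in thirds the chord is F#-A#-C#: a major triad on F#.
F# is not a diatonic chord root with this quality in E minor, but it lies a perfect fifth above B (V), so the chord functions as an applied dominant of V.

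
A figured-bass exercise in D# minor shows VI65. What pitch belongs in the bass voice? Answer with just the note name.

VI in D# minor has root B; the chord is B-D#-F#-A#.
The figure 65 means first inversion — the third is in the bass.

D#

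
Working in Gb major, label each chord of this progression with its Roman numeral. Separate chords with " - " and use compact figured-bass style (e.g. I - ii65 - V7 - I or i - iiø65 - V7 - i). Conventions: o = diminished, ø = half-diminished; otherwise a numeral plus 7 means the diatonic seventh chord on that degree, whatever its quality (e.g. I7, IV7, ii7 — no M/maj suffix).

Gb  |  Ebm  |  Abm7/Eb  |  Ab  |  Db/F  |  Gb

I - vi - ii43 - V/V - V6 - I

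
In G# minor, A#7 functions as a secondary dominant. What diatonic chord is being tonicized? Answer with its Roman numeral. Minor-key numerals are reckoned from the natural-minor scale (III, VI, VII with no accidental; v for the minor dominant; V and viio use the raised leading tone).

The chord is a dominant seventh chord on A#.
A dominant resolves down a perfect fifth: A# → D#. In G# minor, D# is scale degree 5, i.e. V.

V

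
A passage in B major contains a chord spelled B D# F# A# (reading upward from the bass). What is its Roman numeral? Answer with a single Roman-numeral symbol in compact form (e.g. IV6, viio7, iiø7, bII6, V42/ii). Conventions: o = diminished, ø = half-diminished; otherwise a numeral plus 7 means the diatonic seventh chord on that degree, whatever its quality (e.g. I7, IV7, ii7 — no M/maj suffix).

I7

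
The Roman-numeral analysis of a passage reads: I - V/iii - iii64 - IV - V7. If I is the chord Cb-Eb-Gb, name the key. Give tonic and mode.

The anchor chord is a major triad on Cb, labeled I.
If Cb is scale degree 1 and the mode makes that degree carry a major triad, the tonic is Cb and the mode is major.

Cb major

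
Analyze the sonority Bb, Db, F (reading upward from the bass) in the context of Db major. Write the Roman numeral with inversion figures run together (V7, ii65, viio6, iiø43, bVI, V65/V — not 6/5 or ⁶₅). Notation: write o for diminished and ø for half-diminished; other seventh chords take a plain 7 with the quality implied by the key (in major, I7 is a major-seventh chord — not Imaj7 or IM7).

vi

Stacked in thirds the chord is Bb-Db-F: a minor triad on Bb.
Bb is scale degree 6 in Db major, and a minor triad on that degree is written vi.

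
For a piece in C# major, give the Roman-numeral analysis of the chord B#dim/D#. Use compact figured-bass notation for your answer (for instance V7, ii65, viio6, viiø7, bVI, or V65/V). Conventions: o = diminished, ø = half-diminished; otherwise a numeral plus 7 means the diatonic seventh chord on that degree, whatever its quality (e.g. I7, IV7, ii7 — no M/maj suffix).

viio6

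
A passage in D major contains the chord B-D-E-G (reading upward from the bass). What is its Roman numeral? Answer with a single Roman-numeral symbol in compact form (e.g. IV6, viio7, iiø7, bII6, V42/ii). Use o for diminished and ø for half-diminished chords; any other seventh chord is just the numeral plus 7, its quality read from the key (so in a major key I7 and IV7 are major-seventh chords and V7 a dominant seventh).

ii43

The pitches E-G-B-D form a minor seventh chord rooted on E.
In D major, E is the supertonic; the diatonic minor seventh chord there is ii7.
With B in the bass the chord is in second inversion, so the figured bass is 43.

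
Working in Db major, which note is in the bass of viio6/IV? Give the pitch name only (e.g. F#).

The applied chord viio6/IV is rooted on F: F-Ab-Cb.
The figure 6 means first inversion — the third is in the bass.

Ab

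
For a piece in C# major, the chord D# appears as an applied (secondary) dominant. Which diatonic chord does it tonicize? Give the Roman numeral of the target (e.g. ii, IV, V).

The chord is a major triad on D#.
A dominant resolves down a perfect fifth: D# → G#. In C# major, G# is scale degree 5, i.e. V.

V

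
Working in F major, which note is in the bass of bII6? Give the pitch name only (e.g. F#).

bII in F major has root Gb; the chord is Gb-Bb-Db.
The figure 6 means first inversion — the third is in the bass.

Bb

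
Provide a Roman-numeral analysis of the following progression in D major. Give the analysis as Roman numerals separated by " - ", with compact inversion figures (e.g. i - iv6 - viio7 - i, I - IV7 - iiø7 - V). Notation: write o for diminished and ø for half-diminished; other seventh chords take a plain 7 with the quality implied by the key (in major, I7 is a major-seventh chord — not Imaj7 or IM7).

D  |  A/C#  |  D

D has root D, degree 1 in D major, so I.
A/C#: major triad on A = scale degree 5 → V6.
D has root D, degree 1 in D major, so I.

I - V6 - I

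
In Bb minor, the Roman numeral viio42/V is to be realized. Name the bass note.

The applied chord viio42/V is rooted on E: E-G-Bb-Db.
The figure 42 means third inversion — the seventh is in the bass.

Db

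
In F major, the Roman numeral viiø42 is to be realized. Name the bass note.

viiø in F major has root E; the chord is E-G-Bb-D.
The figure 42 means third inversion — the seventh is in the bass.

D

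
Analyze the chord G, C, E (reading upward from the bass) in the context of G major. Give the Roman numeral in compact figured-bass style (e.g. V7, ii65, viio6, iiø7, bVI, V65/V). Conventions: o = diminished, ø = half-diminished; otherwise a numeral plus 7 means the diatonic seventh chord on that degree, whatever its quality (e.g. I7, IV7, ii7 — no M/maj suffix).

IV64

The pitches C-E-G form a major triad rooted on C.
C is scale degree 4 in G major, and a major triad on that degree is written IV.
With G in the bass the chord is in second inversion, so the figured bass is 64.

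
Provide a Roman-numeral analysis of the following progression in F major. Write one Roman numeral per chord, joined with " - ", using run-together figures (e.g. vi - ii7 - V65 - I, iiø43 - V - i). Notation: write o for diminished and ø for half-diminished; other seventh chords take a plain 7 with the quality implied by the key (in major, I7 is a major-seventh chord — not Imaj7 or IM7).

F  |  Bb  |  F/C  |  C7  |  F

I - IV - I64 - V7 - I

F: root F is the tonic; major triad there is I.
Bb: root Bb is the subdominant; major triad there is IV.
F/C has root F, degree 1 in F major, so I64.
C7: dominant seventh chord on C = scale degree 5 → V7.
F: major triad on F = scale degree 1 → I.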